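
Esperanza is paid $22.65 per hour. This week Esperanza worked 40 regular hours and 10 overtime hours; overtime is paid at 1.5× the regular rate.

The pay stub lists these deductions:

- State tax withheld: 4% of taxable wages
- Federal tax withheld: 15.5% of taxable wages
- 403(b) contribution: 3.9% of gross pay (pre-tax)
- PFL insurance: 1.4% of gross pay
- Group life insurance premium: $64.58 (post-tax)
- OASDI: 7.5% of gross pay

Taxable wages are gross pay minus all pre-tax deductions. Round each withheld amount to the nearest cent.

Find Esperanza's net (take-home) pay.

$788.27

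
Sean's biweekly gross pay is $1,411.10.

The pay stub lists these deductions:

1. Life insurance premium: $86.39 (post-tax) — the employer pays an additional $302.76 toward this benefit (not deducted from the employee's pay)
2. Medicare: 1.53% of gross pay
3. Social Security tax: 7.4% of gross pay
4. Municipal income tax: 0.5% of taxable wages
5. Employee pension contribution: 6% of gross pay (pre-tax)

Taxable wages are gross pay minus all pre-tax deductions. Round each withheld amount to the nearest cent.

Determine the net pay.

$1,107.40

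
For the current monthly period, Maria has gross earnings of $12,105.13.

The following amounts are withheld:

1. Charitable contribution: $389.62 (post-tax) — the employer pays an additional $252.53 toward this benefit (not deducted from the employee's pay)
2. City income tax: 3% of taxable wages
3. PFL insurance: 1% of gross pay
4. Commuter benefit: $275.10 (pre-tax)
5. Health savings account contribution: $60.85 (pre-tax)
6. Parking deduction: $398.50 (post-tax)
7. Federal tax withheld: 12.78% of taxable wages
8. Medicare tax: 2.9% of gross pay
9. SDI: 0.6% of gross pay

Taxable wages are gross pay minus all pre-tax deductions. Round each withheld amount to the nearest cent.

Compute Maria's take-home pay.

$8,579.15

Commuter benefit: $275.10
Health savings account contribution: $60.85
Pre-tax total = $275.10 + $60.85 = $335.95
Taxable wages = $12,105.13 − $335.95 = $11,769.18
City income tax: $11,769.18 × 0.03 = $353.08
Federal tax withheld: $11,769.18 × 0.1278 = $1,504.10
Medicare tax: $12,105.13 × 0.029 = $351.05
PFL insurance: $12,105.13 × 0.01 = $121.05
SDI: $12,105.13 × 0.006 = $72.63
Charitable contribution: $389.62
Parking deduction: $398.50
(Employer's $252.53 toward charitable contribution is not withheld from the employee.)
Total deductions = $275.10 + $60.85 + $353.08 + $1,504.10 + $351.05 + $121.05 + $72.63 + $389.62 + $398.50 = $3,525.98
Net pay = $12,105.13 − $3,525.98 = $8,579.15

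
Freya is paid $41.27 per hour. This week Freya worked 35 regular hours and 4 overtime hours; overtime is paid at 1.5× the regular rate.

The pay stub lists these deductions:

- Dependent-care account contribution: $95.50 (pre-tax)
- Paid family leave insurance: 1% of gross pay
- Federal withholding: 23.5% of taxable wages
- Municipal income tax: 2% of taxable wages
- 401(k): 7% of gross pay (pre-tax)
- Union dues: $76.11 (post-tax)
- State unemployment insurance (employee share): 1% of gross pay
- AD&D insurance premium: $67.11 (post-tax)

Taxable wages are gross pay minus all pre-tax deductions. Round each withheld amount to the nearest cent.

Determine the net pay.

Regular pay: 35 × $41.27 = $1444.45
Overtime pay: 4 × $41.27 × 1.5 = $247.62
Gross pay = $1444.45 + $247.62 = $1692.07
Dependent-care account contribution: $95.50
401(k): $1692.07 × 0.07 = $118.44
Pre-tax total = $95.50 + $118.44 = $213.94
Taxable wages = $1692.07 − $213.94 = $1478.13
Federal withholding: $1478.13 × 0.235 = $347.36
Municipal income tax: $1478.13 × 0.02 = $29.56
Paid family leave insurance: $1692.07 × 0.01 = $16.92
State unemployment insurance (employee share): $1692.07 × 0.01 = $16.92
AD&D insurance premium: $67.11
Union dues: $76.11
Total deductions = $95.50 + $118.44 + $347.36 + $29.56 + $16.92 + $16.92 + $67.11 + $76.11 = $767.92
Net pay = $1692.07 − $767.92 = $924.15

$924.15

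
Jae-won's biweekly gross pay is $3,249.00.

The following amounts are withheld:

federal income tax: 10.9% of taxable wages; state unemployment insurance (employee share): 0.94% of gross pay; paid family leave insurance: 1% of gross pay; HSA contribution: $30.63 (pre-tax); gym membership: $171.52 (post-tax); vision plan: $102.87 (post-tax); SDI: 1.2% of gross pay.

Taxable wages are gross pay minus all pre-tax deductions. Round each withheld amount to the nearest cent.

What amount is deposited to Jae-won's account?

$2,491.16

HSA contribution: $30.63
Taxable wages = $3,249.00 − $30.63 = $3,218.37
Federal income tax: $3,218.37 × 0.109 = $350.80
State unemployment insurance (employee share): $3,249.00 × 0.0094 = $30.54
SDI: $3,249.00 × 0.012 = $38.99
Paid family leave insurance: $3,249.00 × 0.01 = $32.49
Vision plan: $102.87
Gym membership: $171.52
Total deductions = $30.63 + $350.80 + $30.54 + $38.99 + $32.49 + $102.87 + $171.52 = $757.84
Net pay = $3,249.00 − $757.84 = $2,491.16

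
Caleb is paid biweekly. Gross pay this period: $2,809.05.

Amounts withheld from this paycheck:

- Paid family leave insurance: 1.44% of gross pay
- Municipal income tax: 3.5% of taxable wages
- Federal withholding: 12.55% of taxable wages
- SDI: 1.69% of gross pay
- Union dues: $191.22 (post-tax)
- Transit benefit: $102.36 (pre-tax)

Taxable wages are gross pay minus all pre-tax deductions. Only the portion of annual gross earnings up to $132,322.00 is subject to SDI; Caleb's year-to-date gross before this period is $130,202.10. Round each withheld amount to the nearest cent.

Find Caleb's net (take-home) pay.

Transit benefit: $102.36
Taxable wages = $2,809.05 − $102.36 = $2,706.69
Municipal income tax: $2,706.69 × 0.035 = $94.73
Federal withholding: $2,706.69 × 0.1255 = $339.69
SDI: only $132,322.00 − $130,202.10 = $2,119.90 of this check is subject → $2,119.90 × 0.0169 = $35.83
Paid family leave insurance: $2,809.05 × 0.0144 = $40.45
Union dues: $191.22
Total deductions = $102.36 + $94.73 + $339.69 + $35.83 + $40.45 + $191.22 = $804.28
Net pay = $2,809.05 − $804.28 = $2,004.77

$2,004.77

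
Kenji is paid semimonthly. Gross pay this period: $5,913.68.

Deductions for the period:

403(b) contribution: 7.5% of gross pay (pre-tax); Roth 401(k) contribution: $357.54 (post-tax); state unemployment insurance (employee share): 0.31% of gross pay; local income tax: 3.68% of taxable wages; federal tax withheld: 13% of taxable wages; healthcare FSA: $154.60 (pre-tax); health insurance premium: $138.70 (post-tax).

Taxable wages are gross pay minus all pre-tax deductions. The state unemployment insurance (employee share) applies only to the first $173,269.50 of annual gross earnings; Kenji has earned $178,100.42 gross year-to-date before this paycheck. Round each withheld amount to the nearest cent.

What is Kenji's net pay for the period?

$3,932.68

Healthcare FSA: $154.60
403(b) contribution: $5,913.68 × 0.075 = $443.53
Pre-tax total = $154.60 + $443.53 = $598.13
Taxable wages = $5,913.68 − $598.13 = $5,315.55
Federal tax withheld: $5,315.55 × 0.13 = $691.02
Local income tax: $5,315.55 × 0.0368 = $195.61
State unemployment insurance (employee share): annual cap $173,269.50 already reached (YTD $178,100.42), so $0.00
Health insurance premium: $138.70
Roth 401(k) contribution: $357.54
Total deductions = $154.60 + $443.53 + $691.02 + $195.61 + $0.00 + $138.70 + $357.54 = $1,981.00
Net pay = $5,913.68 − $1,981.00 = $3,932.68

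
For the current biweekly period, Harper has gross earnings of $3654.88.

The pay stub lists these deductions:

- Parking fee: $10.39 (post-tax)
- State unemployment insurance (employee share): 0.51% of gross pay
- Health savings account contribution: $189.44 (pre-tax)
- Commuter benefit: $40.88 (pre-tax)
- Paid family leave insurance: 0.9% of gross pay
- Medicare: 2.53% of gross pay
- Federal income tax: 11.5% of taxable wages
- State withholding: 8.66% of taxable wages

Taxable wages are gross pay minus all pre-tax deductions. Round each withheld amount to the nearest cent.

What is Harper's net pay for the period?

Commuter benefit: $40.88
Health savings account contribution: $189.44
Pre-tax total = $40.88 + $189.44 = $230.32
Taxable wages = $3654.88 − $230.32 = $3424.56
State withholding: $3424.56 × 0.0866 = $296.57
Federal income tax: $3424.56 × 0.115 = $393.82
Medicare: $3654.88 × 0.0253 = $92.47
Paid family leave insurance: $3654.88 × 0.009 = $32.89
State unemployment insurance (employee share): $3654.88 × 0.0051 = $18.64
Parking fee: $10.39
Total deductions = $40.88 + $189.44 + $296.57 + $393.82 + $92.47 + $32.89 + $18.64 + $10.39 = $1075.10
Net pay = $3654.88 − $1075.10 = $2579.78

$2579.78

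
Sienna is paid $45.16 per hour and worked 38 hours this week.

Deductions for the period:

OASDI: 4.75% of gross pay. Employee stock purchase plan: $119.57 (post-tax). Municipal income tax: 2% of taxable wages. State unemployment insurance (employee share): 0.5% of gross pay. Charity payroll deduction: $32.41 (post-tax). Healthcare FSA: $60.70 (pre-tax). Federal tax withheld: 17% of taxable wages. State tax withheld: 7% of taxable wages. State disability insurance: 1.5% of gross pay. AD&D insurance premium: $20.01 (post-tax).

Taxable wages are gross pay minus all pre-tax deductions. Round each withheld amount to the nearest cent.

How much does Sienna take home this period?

$937.16

Gross pay: 38 × $45.16 = $1,716.08
Healthcare FSA: $60.70
Taxable wages = $1,716.08 − $60.70 = $1,655.38
State tax withheld: $1,655.38 × 0.07 = $115.88
Municipal income tax: $1,655.38 × 0.02 = $33.11
Federal tax withheld: $1,655.38 × 0.17 = $281.41
State disability insurance: $1,716.08 × 0.015 = $25.74
State unemployment insurance (employee share): $1,716.08 × 0.005 = $8.58
OASDI: $1,716.08 × 0.0475 = $81.51
Charity payroll deduction: $32.41
AD&D insurance premium: $20.01
Employee stock purchase plan: $119.57
Total deductions = $60.70 + $115.88 + $33.11 + $281.41 + $25.74 + $8.58 + $81.51 + $32.41 + $20.01 + $119.57 = $778.92
Net pay = $1,716.08 − $778.92 = $937.16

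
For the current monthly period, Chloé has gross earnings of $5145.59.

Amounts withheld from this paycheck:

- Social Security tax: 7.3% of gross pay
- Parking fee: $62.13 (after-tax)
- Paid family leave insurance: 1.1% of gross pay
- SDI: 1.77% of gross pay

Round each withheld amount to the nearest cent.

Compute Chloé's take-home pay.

Social Security tax: $5145.59 × 0.073 = $375.63
SDI: $5145.59 × 0.0177 = $91.08
Paid family leave insurance: $5145.59 × 0.011 = $56.60
Parking fee: $62.13
Total deductions = $375.63 + $91.08 + $56.60 + $62.13 = $585.44
Net pay = $5145.59 − $585.44 = $4560.15

$4560.15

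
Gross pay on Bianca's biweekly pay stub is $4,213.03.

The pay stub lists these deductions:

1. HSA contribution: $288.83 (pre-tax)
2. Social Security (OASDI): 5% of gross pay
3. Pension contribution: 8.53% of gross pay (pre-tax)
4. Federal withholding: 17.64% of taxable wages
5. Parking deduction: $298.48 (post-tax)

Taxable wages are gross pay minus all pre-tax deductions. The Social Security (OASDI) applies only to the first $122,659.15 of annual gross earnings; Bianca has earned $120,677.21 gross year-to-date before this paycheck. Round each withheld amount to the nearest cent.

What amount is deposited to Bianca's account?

$2,538.41

HSA contribution: $288.83
Pension contribution: $4,213.03 × 0.0853 = $359.37
Pre-tax total = $288.83 + $359.37 = $648.20
Taxable wages = $4,213.03 − $648.20 = $3,564.83
Federal withholding: $3,564.83 × 0.1764 = $628.84
Social Security (OASDI): only $122,659.15 − $120,677.21 = $1,981.94 of this check is subject → $1,981.94 × 0.05 = $99.10
Parking deduction: $298.48
Total deductions = $288.83 + $359.37 + $628.84 + $99.10 + $298.48 = $1,674.62
Net pay = $4,213.03 − $1,674.62 = $2,538.41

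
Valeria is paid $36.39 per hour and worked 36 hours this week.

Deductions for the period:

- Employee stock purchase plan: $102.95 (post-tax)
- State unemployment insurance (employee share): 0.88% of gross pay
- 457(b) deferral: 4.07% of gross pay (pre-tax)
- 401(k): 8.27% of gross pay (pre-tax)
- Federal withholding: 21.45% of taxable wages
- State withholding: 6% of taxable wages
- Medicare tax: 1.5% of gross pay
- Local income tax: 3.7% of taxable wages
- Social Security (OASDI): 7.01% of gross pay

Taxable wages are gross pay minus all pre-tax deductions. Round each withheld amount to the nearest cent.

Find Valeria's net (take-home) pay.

$564.70

Gross pay: 36 × $36.39 = $1310.04
401(k): $1310.04 × 0.0827 = $108.34
457(b) deferral: $1310.04 × 0.0407 = $53.32
Pre-tax total = $108.34 + $53.32 = $161.66
Taxable wages = $1310.04 − $161.66 = $1148.38
State withholding: $1148.38 × 0.06 = $68.90
Federal withholding: $1148.38 × 0.2145 = $246.33
Local income tax: $1148.38 × 0.037 = $42.49
State unemployment insurance (employee share): $1310.04 × 0.0088 = $11.53
Medicare tax: $1310.04 × 0.015 = $19.65
Social Security (OASDI): $1310.04 × 0.0701 = $91.83
Employee stock purchase plan: $102.95
Total deductions = $108.34 + $53.32 + $68.90 + $246.33 + $42.49 + $11.53 + $19.65 + $91.83 + $102.95 = $745.34
Net pay = $1310.04 − $745.34 = $564.70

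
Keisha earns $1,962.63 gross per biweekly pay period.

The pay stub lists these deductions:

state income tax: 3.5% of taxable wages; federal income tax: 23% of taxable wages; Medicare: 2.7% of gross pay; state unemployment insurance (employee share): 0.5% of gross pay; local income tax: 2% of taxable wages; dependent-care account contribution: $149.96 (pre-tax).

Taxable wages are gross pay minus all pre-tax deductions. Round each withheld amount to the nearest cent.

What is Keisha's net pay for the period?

Dependent-care account contribution: $149.96
Taxable wages = $1,962.63 − $149.96 = $1,812.67
Local income tax: $1,812.67 × 0.02 = $36.25
Federal income tax: $1,812.67 × 0.23 = $416.91
State income tax: $1,812.67 × 0.035 = $63.44
State unemployment insurance (employee share): $1,962.63 × 0.005 = $9.81
Medicare: $1,962.63 × 0.027 = $52.99
Total deductions = $149.96 + $36.25 + $416.91 + $63.44 + $9.81 + $52.99 = $729.36
Net pay = $1,962.63 − $729.36 = $1,233.27

$1,233.27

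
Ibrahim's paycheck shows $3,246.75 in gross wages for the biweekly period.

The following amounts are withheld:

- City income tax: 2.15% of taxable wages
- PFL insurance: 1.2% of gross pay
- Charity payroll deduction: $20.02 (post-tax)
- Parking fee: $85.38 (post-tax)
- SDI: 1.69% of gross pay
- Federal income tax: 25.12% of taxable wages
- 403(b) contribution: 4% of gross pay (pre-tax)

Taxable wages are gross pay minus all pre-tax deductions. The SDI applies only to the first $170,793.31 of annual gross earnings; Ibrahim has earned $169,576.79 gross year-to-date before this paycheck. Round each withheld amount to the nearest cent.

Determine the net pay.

403(b) contribution: $3,246.75 × 0.04 = $129.87
Taxable wages = $3,246.75 − $129.87 = $3,116.88
City income tax: $3,116.88 × 0.0215 = $67.01
Federal income tax: $3,116.88 × 0.2512 = $782.96
PFL insurance: $3,246.75 × 0.012 = $38.96
SDI: only $170,793.31 − $169,576.79 = $1,216.52 of this check is subject → $1,216.52 × 0.0169 = $20.56
Charity payroll deduction: $20.02
Parking fee: $85.38
Total deductions = $129.87 + $67.01 + $782.96 + $38.96 + $20.56 + $20.02 + $85.38 = $1,144.76
Net pay = $3,246.75 − $1,144.76 = $2,101.99

$2,101.99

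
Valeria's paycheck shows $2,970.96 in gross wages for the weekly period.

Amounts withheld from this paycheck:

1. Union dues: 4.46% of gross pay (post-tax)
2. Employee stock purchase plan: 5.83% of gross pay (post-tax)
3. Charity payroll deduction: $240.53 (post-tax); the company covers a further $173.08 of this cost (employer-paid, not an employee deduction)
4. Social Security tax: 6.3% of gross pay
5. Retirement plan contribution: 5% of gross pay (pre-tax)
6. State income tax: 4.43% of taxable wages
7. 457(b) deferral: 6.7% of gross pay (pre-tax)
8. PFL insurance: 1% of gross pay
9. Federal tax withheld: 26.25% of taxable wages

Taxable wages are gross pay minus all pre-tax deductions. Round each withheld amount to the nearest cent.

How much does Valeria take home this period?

$1,055.40

457(b) deferral: $2,970.96 × 0.067 = $199.05
Retirement plan contribution: $2,970.96 × 0.05 = $148.55
Pre-tax total = $199.05 + $148.55 = $347.60
Taxable wages = $2,970.96 − $347.60 = $2,623.36
State income tax: $2,623.36 × 0.0443 = $116.21
Federal tax withheld: $2,623.36 × 0.2625 = $688.63
Social Security tax: $2,970.96 × 0.063 = $187.17
PFL insurance: $2,970.96 × 0.01 = $29.71
Employee stock purchase plan: $2,970.96 × 0.0583 = $173.21
Charity payroll deduction: $240.53
Union dues: $2,970.96 × 0.0446 = $132.50
(Employer's $173.08 toward charity payroll deduction is not withheld from the employee.)
Total deductions = $199.05 + $148.55 + $116.21 + $688.63 + $187.17 + $29.71 + $173.21 + $240.53 + $132.50 = $1,915.56
Net pay = $2,970.96 − $1,915.56 = $1,055.40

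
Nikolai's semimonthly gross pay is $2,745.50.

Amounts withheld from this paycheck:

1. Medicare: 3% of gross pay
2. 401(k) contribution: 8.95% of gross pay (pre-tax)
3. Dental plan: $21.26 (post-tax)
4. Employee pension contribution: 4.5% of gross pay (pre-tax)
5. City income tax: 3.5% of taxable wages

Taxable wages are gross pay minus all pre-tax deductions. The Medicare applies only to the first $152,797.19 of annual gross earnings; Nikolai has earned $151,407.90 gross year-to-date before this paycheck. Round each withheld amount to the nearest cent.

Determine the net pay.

$2,230.12

401(k) contribution: $2,745.50 × 0.0895 = $245.72
Employee pension contribution: $2,745.50 × 0.045 = $123.55
Pre-tax total = $245.72 + $123.55 = $369.27
Taxable wages = $2,745.50 − $369.27 = $2,376.23
City income tax: $2,376.23 × 0.035 = $83.17
Medicare: only $152,797.19 − $151,407.90 = $1,389.29 of this check is subject → $1,389.29 × 0.03 = $41.68
Dental plan: $21.26
Total deductions = $245.72 + $123.55 + $83.17 + $41.68 + $21.26 = $515.38
Net pay = $2,745.50 − $515.38 = $2,230.12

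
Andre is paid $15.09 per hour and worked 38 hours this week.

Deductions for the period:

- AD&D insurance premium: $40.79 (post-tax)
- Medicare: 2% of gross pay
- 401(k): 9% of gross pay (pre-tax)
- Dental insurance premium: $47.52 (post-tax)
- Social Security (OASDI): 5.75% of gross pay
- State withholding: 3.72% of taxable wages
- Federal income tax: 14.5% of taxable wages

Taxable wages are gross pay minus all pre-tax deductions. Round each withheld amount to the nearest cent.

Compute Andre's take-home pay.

$293.99

Gross pay: 38 × $15.09 = $573.42
401(k): $573.42 × 0.09 = $51.61
Taxable wages = $573.42 − $51.61 = $521.81
State withholding: $521.81 × 0.0372 = $19.41
Federal income tax: $521.81 × 0.145 = $75.66
Medicare: $573.42 × 0.02 = $11.47
Social Security (OASDI): $573.42 × 0.0575 = $32.97
AD&D insurance premium: $40.79
Dental insurance premium: $47.52
Total deductions = $51.61 + $19.41 + $75.66 + $11.47 + $32.97 + $40.79 + $47.52 = $279.43
Net pay = $573.42 − $279.43 = $293.99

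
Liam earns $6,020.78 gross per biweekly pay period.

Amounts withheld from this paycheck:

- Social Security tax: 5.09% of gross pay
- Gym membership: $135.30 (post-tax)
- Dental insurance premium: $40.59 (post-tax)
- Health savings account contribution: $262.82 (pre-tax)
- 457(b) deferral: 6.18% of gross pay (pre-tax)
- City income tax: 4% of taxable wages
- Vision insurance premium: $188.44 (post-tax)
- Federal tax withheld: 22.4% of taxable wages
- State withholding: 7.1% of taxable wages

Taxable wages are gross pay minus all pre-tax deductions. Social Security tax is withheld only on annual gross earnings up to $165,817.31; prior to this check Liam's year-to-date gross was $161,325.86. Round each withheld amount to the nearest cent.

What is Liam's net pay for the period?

Health savings account contribution: $262.82
457(b) deferral: $6,020.78 × 0.0618 = $372.08
Pre-tax total = $262.82 + $372.08 = $634.90
Taxable wages = $6,020.78 − $634.90 = $5,385.88
City income tax: $5,385.88 × 0.04 = $215.44
Federal tax withheld: $5,385.88 × 0.224 = $1,206.44
State withholding: $5,385.88 × 0.071 = $382.40
Social Security tax: only $165,817.31 − $161,325.86 = $4,491.45 of this check is subject → $4,491.45 × 0.0509 = $228.61
Gym membership: $135.30
Vision insurance premium: $188.44
Dental insurance premium: $40.59
Total deductions = $262.82 + $372.08 + $215.44 + $1,206.44 + $382.40 + $228.61 + $135.30 + $188.44 + $40.59 = $3,032.12
Net pay = $6,020.78 − $3,032.12 = $2,988.66

$2,988.66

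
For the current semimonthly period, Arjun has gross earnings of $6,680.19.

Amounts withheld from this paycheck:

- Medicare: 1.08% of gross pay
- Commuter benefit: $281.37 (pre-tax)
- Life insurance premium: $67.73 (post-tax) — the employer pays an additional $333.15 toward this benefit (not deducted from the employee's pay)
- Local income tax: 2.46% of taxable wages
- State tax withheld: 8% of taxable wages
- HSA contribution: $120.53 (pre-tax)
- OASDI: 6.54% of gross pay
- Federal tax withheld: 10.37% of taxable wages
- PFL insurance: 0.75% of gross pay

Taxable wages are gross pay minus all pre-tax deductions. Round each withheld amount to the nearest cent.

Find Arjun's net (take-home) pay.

$4,343.66

HSA contribution: $120.53
Commuter benefit: $281.37
Pre-tax total = $120.53 + $281.37 = $401.90
Taxable wages = $6,680.19 − $401.90 = $6,278.29
State tax withheld: $6,278.29 × 0.08 = $502.26
Federal tax withheld: $6,278.29 × 0.1037 = $651.06
Local income tax: $6,278.29 × 0.0246 = $154.45
Medicare: $6,680.19 × 0.0108 = $72.15
PFL insurance: $6,680.19 × 0.0075 = $50.10
OASDI: $6,680.19 × 0.0654 = $436.88
Life insurance premium: $67.73
(Employer's $333.15 toward life insurance premium is not withheld from the employee.)
Total deductions = $120.53 + $281.37 + $502.26 + $651.06 + $154.45 + $72.15 + $50.10 + $436.88 + $67.73 = $2,336.53
Net pay = $6,680.19 − $2,336.53 = $4,343.66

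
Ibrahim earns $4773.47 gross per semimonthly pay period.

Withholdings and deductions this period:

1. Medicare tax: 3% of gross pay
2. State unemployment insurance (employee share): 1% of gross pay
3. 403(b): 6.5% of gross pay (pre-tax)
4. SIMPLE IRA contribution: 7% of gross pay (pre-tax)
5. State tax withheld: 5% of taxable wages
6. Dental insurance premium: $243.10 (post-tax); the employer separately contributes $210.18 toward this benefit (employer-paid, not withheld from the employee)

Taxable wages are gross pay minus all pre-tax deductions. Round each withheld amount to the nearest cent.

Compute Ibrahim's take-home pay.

$3488.57

SIMPLE IRA contribution: $4773.47 × 0.07 = $334.14
403(b): $4773.47 × 0.065 = $310.28
Pre-tax total = $334.14 + $310.28 = $644.42
Taxable wages = $4773.47 − $644.42 = $4129.05
State tax withheld: $4129.05 × 0.05 = $206.45
State unemployment insurance (employee share): $4773.47 × 0.01 = $47.73
Medicare tax: $4773.47 × 0.03 = $143.20
Dental insurance premium: $243.10
(Employer's $210.18 toward dental insurance premium is not withheld from the employee.)
Total deductions = $334.14 + $310.28 + $206.45 + $47.73 + $143.20 + $243.10 = $1284.90
Net pay = $4773.47 − $1284.90 = $3488.57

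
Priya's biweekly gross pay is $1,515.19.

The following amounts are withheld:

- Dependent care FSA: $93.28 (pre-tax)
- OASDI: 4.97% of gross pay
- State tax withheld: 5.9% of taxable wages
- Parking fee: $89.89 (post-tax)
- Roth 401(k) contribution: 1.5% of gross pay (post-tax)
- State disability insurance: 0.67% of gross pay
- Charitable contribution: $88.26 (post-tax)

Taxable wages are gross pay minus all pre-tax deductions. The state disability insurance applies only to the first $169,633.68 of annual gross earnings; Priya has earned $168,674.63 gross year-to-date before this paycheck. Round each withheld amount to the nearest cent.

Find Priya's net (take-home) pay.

Dependent care FSA: $93.28
Taxable wages = $1,515.19 − $93.28 = $1,421.91
State tax withheld: $1,421.91 × 0.059 = $83.89
State disability insurance: only $169,633.68 − $168,674.63 = $959.05 of this check is subject → $959.05 × 0.0067 = $6.43
OASDI: $1,515.19 × 0.0497 = $75.30
Roth 401(k) contribution: $1,515.19 × 0.015 = $22.73
Parking fee: $89.89
Charitable contribution: $88.26
Total deductions = $93.28 + $83.89 + $6.43 + $75.30 + $22.73 + $89.89 + $88.26 = $459.78
Net pay = $1,515.19 − $459.78 = $1,055.41

$1,055.41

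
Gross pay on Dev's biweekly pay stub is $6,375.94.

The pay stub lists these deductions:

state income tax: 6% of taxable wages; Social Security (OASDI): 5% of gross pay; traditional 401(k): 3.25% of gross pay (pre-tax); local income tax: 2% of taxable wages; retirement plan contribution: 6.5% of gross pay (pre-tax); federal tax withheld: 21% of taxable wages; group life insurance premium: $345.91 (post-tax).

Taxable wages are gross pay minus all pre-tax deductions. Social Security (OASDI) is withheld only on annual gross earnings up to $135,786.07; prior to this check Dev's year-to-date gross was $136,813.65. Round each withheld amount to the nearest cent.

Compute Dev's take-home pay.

Traditional 401(k): $6,375.94 × 0.0325 = $207.22
Retirement plan contribution: $6,375.94 × 0.065 = $414.44
Pre-tax total = $207.22 + $414.44 = $621.66
Taxable wages = $6,375.94 − $621.66 = $5,754.28
State income tax: $5,754.28 × 0.06 = $345.26
Local income tax: $5,754.28 × 0.02 = $115.09
Federal tax withheld: $5,754.28 × 0.21 = $1,208.40
Social Security (OASDI): annual cap $135,786.07 already reached (YTD $136,813.65), so $0.00
Group life insurance premium: $345.91
Total deductions = $207.22 + $414.44 + $345.26 + $115.09 + $1,208.40 + $0.00 + $345.91 = $2,636.32
Net pay = $6,375.94 − $2,636.32 = $3,739.62

$3,739.62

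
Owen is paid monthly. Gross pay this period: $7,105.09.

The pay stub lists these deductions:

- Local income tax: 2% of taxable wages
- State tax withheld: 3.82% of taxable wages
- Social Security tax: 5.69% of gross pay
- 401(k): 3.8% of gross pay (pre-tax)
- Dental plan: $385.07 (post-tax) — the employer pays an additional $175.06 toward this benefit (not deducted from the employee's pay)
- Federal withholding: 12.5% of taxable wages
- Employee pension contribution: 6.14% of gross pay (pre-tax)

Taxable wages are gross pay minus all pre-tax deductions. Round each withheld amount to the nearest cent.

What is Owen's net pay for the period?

401(k): $7,105.09 × 0.038 = $269.99
Employee pension contribution: $7,105.09 × 0.0614 = $436.25
Pre-tax total = $269.99 + $436.25 = $706.24
Taxable wages = $7,105.09 − $706.24 = $6,398.85
State tax withheld: $6,398.85 × 0.0382 = $244.44
Federal withholding: $6,398.85 × 0.125 = $799.86
Local income tax: $6,398.85 × 0.02 = $127.98
Social Security tax: $7,105.09 × 0.0569 = $404.28
Dental plan: $385.07
(Employer's $175.06 toward dental plan is not withheld from the employee.)
Total deductions = $269.99 + $436.25 + $244.44 + $799.86 + $127.98 + $404.28 + $385.07 = $2,667.87
Net pay = $7,105.09 − $2,667.87 = $4,437.22

$4,437.22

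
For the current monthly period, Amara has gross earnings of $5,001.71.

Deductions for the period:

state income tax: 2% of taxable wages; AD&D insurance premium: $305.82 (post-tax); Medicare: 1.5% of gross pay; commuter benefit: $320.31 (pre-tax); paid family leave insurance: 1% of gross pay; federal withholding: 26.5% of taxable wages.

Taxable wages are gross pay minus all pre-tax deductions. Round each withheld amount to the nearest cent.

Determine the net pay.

$2,916.33

Commuter benefit: $320.31
Taxable wages = $5,001.71 − $320.31 = $4,681.40
State income tax: $4,681.40 × 0.02 = $93.63
Federal withholding: $4,681.40 × 0.265 = $1,240.57
Medicare: $5,001.71 × 0.015 = $75.03
Paid family leave insurance: $5,001.71 × 0.01 = $50.02
AD&D insurance premium: $305.82
Total deductions = $320.31 + $93.63 + $1,240.57 + $75.03 + $50.02 + $305.82 = $2,085.38
Net pay = $5,001.71 − $2,085.38 = $2,916.33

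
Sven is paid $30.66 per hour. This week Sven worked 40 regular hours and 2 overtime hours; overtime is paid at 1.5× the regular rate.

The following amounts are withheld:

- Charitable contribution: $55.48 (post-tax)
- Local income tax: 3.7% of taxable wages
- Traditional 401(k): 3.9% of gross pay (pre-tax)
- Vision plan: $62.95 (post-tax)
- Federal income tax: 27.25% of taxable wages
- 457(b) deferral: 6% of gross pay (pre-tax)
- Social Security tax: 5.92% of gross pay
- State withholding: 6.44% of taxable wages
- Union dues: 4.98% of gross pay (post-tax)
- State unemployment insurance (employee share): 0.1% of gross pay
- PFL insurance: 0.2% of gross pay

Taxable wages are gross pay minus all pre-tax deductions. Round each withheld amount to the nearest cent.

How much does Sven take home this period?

$477.62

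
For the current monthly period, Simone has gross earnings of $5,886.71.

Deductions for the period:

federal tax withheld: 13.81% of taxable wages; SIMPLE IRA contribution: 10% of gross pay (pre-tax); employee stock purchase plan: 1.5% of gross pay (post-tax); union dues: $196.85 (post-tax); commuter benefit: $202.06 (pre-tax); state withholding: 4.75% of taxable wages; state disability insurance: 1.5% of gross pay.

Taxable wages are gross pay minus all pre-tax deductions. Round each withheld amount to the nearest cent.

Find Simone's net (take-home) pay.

SIMPLE IRA contribution: $5,886.71 × 0.1 = $588.67
Commuter benefit: $202.06
Pre-tax total = $588.67 + $202.06 = $790.73
Taxable wages = $5,886.71 − $790.73 = $5,095.98
State withholding: $5,095.98 × 0.0475 = $242.06
Federal tax withheld: $5,095.98 × 0.1381 = $703.75
State disability insurance: $5,886.71 × 0.015 = $88.30
Union dues: $196.85
Employee stock purchase plan: $5,886.71 × 0.015 = $88.30
Total deductions = $588.67 + $202.06 + $242.06 + $703.75 + $88.30 + $196.85 + $88.30 = $2,109.99
Net pay = $5,886.71 − $2,109.99 = $3,776.72

$3,776.72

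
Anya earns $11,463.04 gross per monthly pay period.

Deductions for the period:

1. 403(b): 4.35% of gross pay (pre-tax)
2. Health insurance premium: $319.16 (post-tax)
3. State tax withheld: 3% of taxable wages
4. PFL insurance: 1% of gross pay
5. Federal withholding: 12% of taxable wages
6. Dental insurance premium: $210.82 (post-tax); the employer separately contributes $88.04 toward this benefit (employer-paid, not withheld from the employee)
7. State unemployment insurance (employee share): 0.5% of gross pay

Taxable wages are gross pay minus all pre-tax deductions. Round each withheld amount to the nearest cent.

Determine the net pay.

403(b): $11,463.04 × 0.0435 = $498.64
Taxable wages = $11,463.04 − $498.64 = $10,964.40
Federal withholding: $10,964.40 × 0.12 = $1,315.73
State tax withheld: $10,964.40 × 0.03 = $328.93
State unemployment insurance (employee share): $11,463.04 × 0.005 = $57.32
PFL insurance: $11,463.04 × 0.01 = $114.63
Health insurance premium: $319.16
Dental insurance premium: $210.82
(Employer's $88.04 toward dental insurance premium is not withheld from the employee.)
Total deductions = $498.64 + $1,315.73 + $328.93 + $57.32 + $114.63 + $319.16 + $210.82 = $2,845.23
Net pay = $11,463.04 − $2,845.23 = $8,617.81

$8,617.81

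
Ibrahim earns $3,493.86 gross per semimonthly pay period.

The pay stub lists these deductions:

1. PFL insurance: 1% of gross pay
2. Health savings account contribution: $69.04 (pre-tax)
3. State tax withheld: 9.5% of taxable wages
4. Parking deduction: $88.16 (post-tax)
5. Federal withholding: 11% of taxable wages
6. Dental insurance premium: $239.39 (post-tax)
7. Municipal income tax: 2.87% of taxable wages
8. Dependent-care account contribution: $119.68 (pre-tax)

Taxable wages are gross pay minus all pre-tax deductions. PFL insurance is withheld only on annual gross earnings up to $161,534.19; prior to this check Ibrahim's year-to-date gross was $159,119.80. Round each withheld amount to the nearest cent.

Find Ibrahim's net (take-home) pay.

$2,181.03

Dependent-care account contribution: $119.68
Health savings account contribution: $69.04
Pre-tax total = $119.68 + $69.04 = $188.72
Taxable wages = $3,493.86 − $188.72 = $3,305.14
State tax withheld: $3,305.14 × 0.095 = $313.99
Federal withholding: $3,305.14 × 0.11 = $363.57
Municipal income tax: $3,305.14 × 0.0287 = $94.86
PFL insurance: only $161,534.19 − $159,119.80 = $2,414.39 of this check is subject → $2,414.39 × 0.01 = $24.14
Dental insurance premium: $239.39
Parking deduction: $88.16
Total deductions = $119.68 + $69.04 + $313.99 + $363.57 + $94.86 + $24.14 + $239.39 + $88.16 = $1,312.83
Net pay = $3,493.86 − $1,312.83 = $2,181.03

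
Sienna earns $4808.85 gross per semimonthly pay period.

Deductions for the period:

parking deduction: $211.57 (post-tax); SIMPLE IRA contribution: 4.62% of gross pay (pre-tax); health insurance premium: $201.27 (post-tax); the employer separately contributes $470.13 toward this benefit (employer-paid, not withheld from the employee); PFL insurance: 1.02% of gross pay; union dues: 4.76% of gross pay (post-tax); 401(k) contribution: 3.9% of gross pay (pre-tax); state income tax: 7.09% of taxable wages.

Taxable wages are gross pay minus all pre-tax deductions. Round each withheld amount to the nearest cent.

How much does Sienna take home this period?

SIMPLE IRA contribution: $4808.85 × 0.0462 = $222.17
401(k) contribution: $4808.85 × 0.039 = $187.55
Pre-tax total = $222.17 + $187.55 = $409.72
Taxable wages = $4808.85 − $409.72 = $4399.13
State income tax: $4399.13 × 0.0709 = $311.90
PFL insurance: $4808.85 × 0.0102 = $49.05
Parking deduction: $211.57
Union dues: $4808.85 × 0.0476 = $228.90
Health insurance premium: $201.27
(Employer's $470.13 toward health insurance premium is not withheld from the employee.)
Total deductions = $222.17 + $187.55 + $311.90 + $49.05 + $211.57 + $228.90 + $201.27 = $1412.41
Net pay = $4808.85 − $1412.41 = $3396.44

$3396.44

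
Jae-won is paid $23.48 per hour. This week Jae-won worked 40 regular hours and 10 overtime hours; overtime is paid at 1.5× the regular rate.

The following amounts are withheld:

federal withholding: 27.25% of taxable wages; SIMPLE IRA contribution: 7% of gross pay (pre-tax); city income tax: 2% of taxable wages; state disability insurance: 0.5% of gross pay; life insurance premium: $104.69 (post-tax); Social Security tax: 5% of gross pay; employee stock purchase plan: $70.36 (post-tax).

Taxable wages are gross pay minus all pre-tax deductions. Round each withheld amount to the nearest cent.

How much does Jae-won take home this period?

$603.63

Regular pay: 40 × $23.48 = $939.20
Overtime pay: 10 × $23.48 × 1.5 = $352.20
Gross pay = $939.20 + $352.20 = $1291.40
SIMPLE IRA contribution: $1291.40 × 0.07 = $90.40
Taxable wages = $1291.40 − $90.40 = $1201.00
Federal withholding: $1201.00 × 0.2725 = $327.27
City income tax: $1201.00 × 0.02 = $24.02
Social Security tax: $1291.40 × 0.05 = $64.57
State disability insurance: $1291.40 × 0.005 = $6.46
Employee stock purchase plan: $70.36
Life insurance premium: $104.69
Total deductions = $90.40 + $327.27 + $24.02 + $64.57 + $6.46 + $70.36 + $104.69 = $687.77
Net pay = $1291.40 − $687.77 = $603.63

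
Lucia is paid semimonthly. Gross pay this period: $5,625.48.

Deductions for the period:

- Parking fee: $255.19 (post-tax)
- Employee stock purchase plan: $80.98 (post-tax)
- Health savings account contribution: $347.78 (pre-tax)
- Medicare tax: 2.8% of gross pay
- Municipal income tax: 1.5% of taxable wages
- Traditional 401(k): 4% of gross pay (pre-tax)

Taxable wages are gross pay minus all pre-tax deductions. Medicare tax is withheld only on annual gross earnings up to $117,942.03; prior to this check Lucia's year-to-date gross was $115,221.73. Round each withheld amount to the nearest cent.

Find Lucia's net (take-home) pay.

$4,564.55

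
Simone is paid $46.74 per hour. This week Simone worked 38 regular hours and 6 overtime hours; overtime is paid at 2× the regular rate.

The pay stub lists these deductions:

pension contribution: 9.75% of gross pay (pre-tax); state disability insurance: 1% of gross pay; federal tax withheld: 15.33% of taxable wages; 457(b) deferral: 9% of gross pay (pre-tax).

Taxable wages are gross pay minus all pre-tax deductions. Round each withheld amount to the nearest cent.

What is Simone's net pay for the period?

Regular pay: 38 × $46.74 = $1,776.12
Overtime pay: 6 × $46.74 × 2 = $560.88
Gross pay = $1,776.12 + $560.88 = $2,337.00
Pension contribution: $2,337.00 × 0.0975 = $227.86
457(b) deferral: $2,337.00 × 0.09 = $210.33
Pre-tax total = $227.86 + $210.33 = $438.19
Taxable wages = $2,337.00 − $438.19 = $1,898.81
Federal tax withheld: $1,898.81 × 0.1533 = $291.09
State disability insurance: $2,337.00 × 0.01 = $23.37
Total deductions = $227.86 + $210.33 + $291.09 + $23.37 = $752.65
Net pay = $2,337.00 − $752.65 = $1,584.35

$1,584.35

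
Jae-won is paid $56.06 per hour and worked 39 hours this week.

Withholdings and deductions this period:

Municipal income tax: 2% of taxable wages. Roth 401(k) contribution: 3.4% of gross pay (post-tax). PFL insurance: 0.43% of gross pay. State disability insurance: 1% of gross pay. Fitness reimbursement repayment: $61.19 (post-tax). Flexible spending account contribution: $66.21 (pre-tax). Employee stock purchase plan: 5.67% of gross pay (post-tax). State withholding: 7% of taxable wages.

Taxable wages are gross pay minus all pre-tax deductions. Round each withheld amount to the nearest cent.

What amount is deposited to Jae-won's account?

Gross pay: 39 × $56.06 = $2,186.34
Flexible spending account contribution: $66.21
Taxable wages = $2,186.34 − $66.21 = $2,120.13
State withholding: $2,120.13 × 0.07 = $148.41
Municipal income tax: $2,120.13 × 0.02 = $42.40
State disability insurance: $2,186.34 × 0.01 = $21.86
PFL insurance: $2,186.34 × 0.0043 = $9.40
Employee stock purchase plan: $2,186.34 × 0.0567 = $123.97
Roth 401(k) contribution: $2,186.34 × 0.034 = $74.34
Fitness reimbursement repayment: $61.19
Total deductions = $66.21 + $148.41 + $42.40 + $21.86 + $9.40 + $123.97 + $74.34 + $61.19 = $547.78
Net pay = $2,186.34 − $547.78 = $1,638.56

$1,638.56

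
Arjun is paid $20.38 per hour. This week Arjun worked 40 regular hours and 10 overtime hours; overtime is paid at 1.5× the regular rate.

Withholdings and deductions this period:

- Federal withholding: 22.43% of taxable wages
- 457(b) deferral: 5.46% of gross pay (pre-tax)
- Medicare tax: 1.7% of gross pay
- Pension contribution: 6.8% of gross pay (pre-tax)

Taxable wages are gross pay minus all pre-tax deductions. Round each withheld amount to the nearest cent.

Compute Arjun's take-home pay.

$743.83

Regular pay: 40 × $20.38 = $815.20
Overtime pay: 10 × $20.38 × 1.5 = $305.70
Gross pay = $815.20 + $305.70 = $1120.90
457(b) deferral: $1120.90 × 0.0546 = $61.20
Pension contribution: $1120.90 × 0.068 = $76.22
Pre-tax total = $61.20 + $76.22 = $137.42
Taxable wages = $1120.90 − $137.42 = $983.48
Federal withholding: $983.48 × 0.2243 = $220.59
Medicare tax: $1120.90 × 0.017 = $19.06
Total deductions = $61.20 + $76.22 + $220.59 + $19.06 = $377.07
Net pay = $1120.90 − $377.07 = $743.83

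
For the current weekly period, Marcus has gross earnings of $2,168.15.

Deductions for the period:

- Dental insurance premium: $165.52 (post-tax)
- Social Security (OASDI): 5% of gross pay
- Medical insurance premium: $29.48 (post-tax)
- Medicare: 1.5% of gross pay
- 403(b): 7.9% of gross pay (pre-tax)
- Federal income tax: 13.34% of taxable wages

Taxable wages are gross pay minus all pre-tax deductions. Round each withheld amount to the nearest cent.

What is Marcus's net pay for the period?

$1,394.56

403(b): $2,168.15 × 0.079 = $171.28
Taxable wages = $2,168.15 − $171.28 = $1,996.87
Federal income tax: $1,996.87 × 0.1334 = $266.38
Social Security (OASDI): $2,168.15 × 0.05 = $108.41
Medicare: $2,168.15 × 0.015 = $32.52
Dental insurance premium: $165.52
Medical insurance premium: $29.48
Total deductions = $171.28 + $266.38 + $108.41 + $32.52 + $165.52 + $29.48 = $773.59
Net pay = $2,168.15 − $773.59 = $1,394.56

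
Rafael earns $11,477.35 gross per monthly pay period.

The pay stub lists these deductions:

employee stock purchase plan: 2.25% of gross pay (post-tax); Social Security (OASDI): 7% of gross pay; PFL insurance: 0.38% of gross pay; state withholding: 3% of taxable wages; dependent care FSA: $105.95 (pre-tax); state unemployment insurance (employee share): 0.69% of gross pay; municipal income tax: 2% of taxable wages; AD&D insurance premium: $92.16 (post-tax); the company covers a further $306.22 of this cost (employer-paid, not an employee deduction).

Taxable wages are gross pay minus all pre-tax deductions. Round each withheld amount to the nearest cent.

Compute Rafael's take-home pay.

$9,526.22

Dependent care FSA: $105.95
Taxable wages = $11,477.35 − $105.95 = $11,371.40
State withholding: $11,371.40 × 0.03 = $341.14
Municipal income tax: $11,371.40 × 0.02 = $227.43
Social Security (OASDI): $11,477.35 × 0.07 = $803.41
PFL insurance: $11,477.35 × 0.0038 = $43.61
State unemployment insurance (employee share): $11,477.35 × 0.0069 = $79.19
AD&D insurance premium: $92.16
Employee stock purchase plan: $11,477.35 × 0.0225 = $258.24
(Employer's $306.22 toward AD&D insurance premium is not withheld from the employee.)
Total deductions = $105.95 + $341.14 + $227.43 + $803.41 + $43.61 + $79.19 + $92.16 + $258.24 = $1,951.13
Net pay = $11,477.35 − $1,951.13 = $9,526.22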